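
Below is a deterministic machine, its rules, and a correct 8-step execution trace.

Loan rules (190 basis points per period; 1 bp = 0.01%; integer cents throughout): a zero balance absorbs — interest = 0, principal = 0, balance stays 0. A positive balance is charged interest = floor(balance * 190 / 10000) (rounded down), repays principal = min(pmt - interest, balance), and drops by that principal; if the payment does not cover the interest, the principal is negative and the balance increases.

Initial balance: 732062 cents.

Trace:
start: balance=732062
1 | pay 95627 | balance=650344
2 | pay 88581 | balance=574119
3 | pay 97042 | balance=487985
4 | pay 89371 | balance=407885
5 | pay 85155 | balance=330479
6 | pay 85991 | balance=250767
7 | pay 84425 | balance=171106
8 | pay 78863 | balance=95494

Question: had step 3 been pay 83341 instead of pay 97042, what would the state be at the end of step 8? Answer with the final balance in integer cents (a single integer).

110548

(re-executing from step 3 with the substitution; state before step 3: balance=574119)
3 | pay 83341 | balance=501686
4 | pay 89371 | balance=421847
5 | pay 85155 | balance=344707
6 | pay 85991 | balance=265265
7 | pay 84425 | balance=185880
8 | pay 78863 | balance=110548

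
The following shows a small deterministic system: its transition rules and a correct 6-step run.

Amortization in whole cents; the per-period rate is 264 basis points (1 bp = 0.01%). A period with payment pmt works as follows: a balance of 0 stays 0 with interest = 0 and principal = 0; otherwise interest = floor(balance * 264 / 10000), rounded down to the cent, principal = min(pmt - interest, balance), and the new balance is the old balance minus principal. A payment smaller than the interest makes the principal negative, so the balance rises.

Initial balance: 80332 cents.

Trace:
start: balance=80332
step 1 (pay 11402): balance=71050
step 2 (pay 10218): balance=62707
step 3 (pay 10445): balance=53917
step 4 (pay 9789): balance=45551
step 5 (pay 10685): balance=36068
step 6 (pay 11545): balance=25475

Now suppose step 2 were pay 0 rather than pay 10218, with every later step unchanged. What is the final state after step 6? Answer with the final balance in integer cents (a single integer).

(re-executing from step 2 with the substitution; state before step 2: balance=71050)
step 2 (pay 0): balance=72925
step 3 (pay 10445): balance=64405
step 4 (pay 9789): balance=56316
step 5 (pay 10685): balance=47117
step 6 (pay 11545): balance=36815

36815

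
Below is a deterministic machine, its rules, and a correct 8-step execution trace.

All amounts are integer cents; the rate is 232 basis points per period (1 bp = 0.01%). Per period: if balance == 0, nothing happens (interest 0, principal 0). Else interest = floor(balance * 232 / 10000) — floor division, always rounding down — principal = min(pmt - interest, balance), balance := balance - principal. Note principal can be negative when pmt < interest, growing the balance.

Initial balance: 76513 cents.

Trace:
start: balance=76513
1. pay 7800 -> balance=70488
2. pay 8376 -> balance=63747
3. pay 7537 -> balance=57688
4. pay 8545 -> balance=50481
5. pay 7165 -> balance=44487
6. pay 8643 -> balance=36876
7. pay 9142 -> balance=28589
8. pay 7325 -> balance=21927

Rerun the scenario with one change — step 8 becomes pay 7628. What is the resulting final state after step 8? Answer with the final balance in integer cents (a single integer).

(re-executing from step 8 with the substitution; state before step 8: balance=28589)
8. pay 7628 -> balance=21624

21624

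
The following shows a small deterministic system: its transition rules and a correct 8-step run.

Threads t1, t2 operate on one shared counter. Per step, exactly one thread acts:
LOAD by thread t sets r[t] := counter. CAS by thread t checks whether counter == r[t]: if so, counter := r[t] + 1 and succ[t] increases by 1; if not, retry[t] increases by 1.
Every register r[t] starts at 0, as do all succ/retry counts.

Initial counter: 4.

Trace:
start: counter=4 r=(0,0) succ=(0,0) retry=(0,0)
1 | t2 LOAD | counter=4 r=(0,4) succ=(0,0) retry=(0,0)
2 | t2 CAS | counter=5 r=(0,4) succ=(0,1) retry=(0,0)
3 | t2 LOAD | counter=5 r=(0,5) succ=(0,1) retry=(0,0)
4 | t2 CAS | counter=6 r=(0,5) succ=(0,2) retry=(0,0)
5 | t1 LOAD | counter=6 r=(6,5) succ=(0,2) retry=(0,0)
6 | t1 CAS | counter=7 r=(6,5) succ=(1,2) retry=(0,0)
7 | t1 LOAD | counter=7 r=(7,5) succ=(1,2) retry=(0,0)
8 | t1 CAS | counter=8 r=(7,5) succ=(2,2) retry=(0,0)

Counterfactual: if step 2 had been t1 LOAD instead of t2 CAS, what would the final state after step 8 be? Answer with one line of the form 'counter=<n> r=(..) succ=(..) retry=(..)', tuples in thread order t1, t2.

counter=7 r=(6,4) succ=(2,1) retry=(0,0)

(re-executing from step 2 with the substitution; state before step 2: counter=4 r=(0,4) succ=(0,0) retry=(0,0))
2 | t1 LOAD | counter=4 r=(4,4) succ=(0,0) retry=(0,0)
3 | t2 LOAD | counter=4 r=(4,4) succ=(0,0) retry=(0,0)
4 | t2 CAS | counter=5 r=(4,4) succ=(0,1) retry=(0,0)
5 | t1 LOAD | counter=5 r=(5,4) succ=(0,1) retry=(0,0)
6 | t1 CAS | counter=6 r=(5,4) succ=(1,1) retry=(0,0)
7 | t1 LOAD | counter=6 r=(6,4) succ=(1,1) retry=(0,0)
8 | t1 CAS | counter=7 r=(6,4) succ=(2,1) retry=(0,0)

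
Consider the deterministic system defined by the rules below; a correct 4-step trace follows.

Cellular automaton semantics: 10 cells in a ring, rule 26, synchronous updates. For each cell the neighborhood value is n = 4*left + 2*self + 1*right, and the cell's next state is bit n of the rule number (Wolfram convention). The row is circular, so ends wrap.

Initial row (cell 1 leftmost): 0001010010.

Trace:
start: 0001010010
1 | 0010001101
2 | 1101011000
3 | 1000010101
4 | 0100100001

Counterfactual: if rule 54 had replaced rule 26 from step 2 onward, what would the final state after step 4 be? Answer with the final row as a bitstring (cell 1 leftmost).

(re-executing steps 2..4 under rule 54; state before step 2: 0010001101)
2 | 1111010011
3 | 0000111100
4 | 0001000010

0001000010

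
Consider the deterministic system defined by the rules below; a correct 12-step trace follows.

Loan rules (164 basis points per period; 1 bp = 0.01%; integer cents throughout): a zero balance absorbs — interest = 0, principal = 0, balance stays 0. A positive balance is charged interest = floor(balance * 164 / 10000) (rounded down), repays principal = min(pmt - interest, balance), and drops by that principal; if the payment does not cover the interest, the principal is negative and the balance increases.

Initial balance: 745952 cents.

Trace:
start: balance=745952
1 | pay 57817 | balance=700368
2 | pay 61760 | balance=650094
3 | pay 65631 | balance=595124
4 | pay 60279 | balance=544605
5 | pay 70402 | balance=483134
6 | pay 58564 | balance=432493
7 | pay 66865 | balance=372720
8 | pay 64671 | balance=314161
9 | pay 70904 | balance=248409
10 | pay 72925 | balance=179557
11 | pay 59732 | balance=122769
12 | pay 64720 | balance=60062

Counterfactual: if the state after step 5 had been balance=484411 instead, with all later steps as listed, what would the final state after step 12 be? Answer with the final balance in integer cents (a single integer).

state after step 5 := balance=484411
6 | pay 58564 | balance=433791
7 | pay 66865 | balance=374040
8 | pay 64671 | balance=315503
9 | pay 70904 | balance=249773
10 | pay 72925 | balance=180944
11 | pay 59732 | balance=124179
12 | pay 64720 | balance=61495

61495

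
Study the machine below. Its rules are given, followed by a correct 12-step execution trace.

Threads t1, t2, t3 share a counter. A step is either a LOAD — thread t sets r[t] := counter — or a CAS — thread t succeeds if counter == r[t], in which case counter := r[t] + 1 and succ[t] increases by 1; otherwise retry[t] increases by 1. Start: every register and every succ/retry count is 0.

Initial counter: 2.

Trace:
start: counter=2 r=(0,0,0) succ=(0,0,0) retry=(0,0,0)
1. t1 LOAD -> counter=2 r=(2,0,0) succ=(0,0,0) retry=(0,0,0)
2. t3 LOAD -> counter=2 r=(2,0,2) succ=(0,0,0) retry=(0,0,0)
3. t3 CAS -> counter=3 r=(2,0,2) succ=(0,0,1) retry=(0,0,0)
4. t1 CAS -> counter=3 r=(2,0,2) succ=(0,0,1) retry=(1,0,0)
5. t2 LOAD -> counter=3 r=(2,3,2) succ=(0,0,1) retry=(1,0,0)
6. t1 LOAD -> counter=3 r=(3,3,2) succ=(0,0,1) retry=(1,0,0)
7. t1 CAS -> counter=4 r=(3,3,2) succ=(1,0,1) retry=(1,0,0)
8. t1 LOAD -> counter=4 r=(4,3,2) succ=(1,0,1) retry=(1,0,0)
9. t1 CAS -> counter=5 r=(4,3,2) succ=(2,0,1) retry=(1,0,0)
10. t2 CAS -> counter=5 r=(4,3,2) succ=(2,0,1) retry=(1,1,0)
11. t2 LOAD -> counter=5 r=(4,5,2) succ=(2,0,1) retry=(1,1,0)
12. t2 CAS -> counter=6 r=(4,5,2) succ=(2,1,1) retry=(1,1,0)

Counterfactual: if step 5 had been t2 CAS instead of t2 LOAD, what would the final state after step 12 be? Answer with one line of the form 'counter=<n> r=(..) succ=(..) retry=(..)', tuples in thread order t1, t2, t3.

(re-executing from step 5 with the substitution; state before step 5: counter=3 r=(2,0,2) succ=(0,0,1) retry=(1,0,0))
5. t2 CAS -> counter=3 r=(2,0,2) succ=(0,0,1) retry=(1,1,0)
6. t1 LOAD -> counter=3 r=(3,0,2) succ=(0,0,1) retry=(1,1,0)
7. t1 CAS -> counter=4 r=(3,0,2) succ=(1,0,1) retry=(1,1,0)
8. t1 LOAD -> counter=4 r=(4,0,2) succ=(1,0,1) retry=(1,1,0)
9. t1 CAS -> counter=5 r=(4,0,2) succ=(2,0,1) retry=(1,1,0)
10. t2 CAS -> counter=5 r=(4,0,2) succ=(2,0,1) retry=(1,2,0)
11. t2 LOAD -> counter=5 r=(4,5,2) succ=(2,0,1) retry=(1,2,0)
12. t2 CAS -> counter=6 r=(4,5,2) succ=(2,1,1) retry=(1,2,0)

counter=6 r=(4,5,2) succ=(2,1,1) retry=(1,2,0)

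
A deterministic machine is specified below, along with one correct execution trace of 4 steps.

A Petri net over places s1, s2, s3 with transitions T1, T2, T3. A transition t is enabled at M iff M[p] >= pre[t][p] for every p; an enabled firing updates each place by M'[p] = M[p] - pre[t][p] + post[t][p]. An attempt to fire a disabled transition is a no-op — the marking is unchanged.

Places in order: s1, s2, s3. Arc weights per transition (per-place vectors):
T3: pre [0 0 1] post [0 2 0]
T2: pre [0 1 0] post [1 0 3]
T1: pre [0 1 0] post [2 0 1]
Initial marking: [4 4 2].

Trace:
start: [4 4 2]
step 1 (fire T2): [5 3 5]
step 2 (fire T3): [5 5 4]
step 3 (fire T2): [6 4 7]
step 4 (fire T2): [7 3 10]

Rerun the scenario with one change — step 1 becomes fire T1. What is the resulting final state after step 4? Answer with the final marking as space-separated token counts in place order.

(re-executing from step 1 with the substitution; state before step 1: [4 4 2])
step 1 (fire T1): [6 3 3]
step 2 (fire T3): [6 5 2]
step 3 (fire T2): [7 4 5]
step 4 (fire T2): [8 3 8]

8 3 8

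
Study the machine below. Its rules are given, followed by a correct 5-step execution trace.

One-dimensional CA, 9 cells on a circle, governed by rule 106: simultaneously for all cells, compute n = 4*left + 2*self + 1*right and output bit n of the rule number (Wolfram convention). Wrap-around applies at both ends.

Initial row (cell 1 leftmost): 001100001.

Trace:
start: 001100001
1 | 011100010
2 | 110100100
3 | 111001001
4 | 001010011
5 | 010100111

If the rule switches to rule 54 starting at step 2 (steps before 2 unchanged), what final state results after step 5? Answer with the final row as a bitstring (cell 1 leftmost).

(re-executing steps 2..5 under rule 54; state before step 2: 011100010)
2 | 100010111
3 | 010111000
4 | 111000100
5 | 000101111

000101111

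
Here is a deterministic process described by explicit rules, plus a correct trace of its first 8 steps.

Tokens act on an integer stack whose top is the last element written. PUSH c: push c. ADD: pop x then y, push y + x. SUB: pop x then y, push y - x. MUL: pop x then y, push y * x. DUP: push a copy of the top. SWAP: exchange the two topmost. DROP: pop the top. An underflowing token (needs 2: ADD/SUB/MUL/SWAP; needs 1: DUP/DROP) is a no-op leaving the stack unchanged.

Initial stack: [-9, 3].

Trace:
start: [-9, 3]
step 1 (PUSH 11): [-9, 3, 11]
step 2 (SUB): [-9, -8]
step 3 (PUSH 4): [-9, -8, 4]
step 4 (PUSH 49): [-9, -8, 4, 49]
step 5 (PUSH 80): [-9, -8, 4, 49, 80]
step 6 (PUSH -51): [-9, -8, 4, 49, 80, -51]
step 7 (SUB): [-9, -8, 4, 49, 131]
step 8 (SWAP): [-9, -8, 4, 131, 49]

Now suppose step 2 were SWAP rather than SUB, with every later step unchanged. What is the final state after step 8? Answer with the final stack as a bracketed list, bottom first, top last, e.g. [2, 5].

[-9, 11, 3, 4, 131, 49]

(re-executing from step 2 with the substitution; state before step 2: [-9, 3, 11])
step 2 (SWAP): [-9, 11, 3]
step 3 (PUSH 4): [-9, 11, 3, 4]
step 4 (PUSH 49): [-9, 11, 3, 4, 49]
step 5 (PUSH 80): [-9, 11, 3, 4, 49, 80]
step 6 (PUSH -51): [-9, 11, 3, 4, 49, 80, -51]
step 7 (SUB): [-9, 11, 3, 4, 49, 131]
step 8 (SWAP): [-9, 11, 3, 4, 131, 49]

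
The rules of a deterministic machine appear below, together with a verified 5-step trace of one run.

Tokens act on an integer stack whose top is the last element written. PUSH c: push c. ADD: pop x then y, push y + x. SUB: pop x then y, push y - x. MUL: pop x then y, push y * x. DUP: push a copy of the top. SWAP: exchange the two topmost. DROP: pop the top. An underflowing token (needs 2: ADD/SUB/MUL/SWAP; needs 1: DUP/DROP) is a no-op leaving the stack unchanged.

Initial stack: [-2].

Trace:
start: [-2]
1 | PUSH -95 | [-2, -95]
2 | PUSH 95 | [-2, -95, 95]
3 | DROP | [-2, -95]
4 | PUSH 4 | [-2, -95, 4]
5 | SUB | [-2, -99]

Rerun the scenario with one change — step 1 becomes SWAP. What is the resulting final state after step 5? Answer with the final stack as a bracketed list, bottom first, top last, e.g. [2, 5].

(re-executing from step 1 with the substitution; state before step 1: [-2])
1 | SWAP | [-2]
2 | PUSH 95 | [-2, 95]
3 | DROP | [-2]
4 | PUSH 4 | [-2, 4]
5 | SUB | [-6]

[-6]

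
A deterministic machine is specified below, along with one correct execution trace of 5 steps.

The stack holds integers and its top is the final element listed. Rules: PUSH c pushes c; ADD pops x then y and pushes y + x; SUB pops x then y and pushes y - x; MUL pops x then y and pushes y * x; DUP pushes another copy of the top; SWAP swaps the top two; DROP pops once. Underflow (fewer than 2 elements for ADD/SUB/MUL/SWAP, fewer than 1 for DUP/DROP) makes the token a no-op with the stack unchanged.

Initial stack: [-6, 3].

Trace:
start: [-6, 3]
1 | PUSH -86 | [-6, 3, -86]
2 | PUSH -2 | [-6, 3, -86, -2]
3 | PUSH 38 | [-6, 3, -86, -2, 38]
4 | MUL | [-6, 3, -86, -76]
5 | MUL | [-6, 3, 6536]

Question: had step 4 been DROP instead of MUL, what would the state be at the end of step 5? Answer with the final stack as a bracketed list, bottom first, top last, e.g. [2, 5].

(re-executing from step 4 with the substitution; state before step 4: [-6, 3, -86, -2, 38])
4 | DROP | [-6, 3, -86, -2]
5 | MUL | [-6, 3, 172]

[-6, 3, 172]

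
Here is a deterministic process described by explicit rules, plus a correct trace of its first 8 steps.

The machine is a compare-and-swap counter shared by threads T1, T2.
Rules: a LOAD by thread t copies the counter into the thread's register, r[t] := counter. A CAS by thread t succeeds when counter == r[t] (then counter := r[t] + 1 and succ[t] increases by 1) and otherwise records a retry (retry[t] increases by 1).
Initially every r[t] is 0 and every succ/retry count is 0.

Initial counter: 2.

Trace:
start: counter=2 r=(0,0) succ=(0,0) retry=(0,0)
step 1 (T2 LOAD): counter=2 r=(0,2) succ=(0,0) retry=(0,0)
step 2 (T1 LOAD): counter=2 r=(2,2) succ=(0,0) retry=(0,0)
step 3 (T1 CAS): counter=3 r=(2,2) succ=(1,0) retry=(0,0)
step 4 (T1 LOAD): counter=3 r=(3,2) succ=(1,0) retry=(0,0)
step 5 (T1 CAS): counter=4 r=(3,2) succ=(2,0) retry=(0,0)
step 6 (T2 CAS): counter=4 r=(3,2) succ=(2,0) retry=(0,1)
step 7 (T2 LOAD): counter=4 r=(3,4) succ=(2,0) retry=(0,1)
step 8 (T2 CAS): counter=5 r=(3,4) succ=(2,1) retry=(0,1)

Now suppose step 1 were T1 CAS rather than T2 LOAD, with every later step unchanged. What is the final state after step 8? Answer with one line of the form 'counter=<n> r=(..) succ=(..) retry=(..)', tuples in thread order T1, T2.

counter=5 r=(3,4) succ=(2,1) retry=(1,1)

(re-executing from step 1 with the substitution; state before step 1: counter=2 r=(0,0) succ=(0,0) retry=(0,0))
step 1 (T1 CAS): counter=2 r=(0,0) succ=(0,0) retry=(1,0)
step 2 (T1 LOAD): counter=2 r=(2,0) succ=(0,0) retry=(1,0)
step 3 (T1 CAS): counter=3 r=(2,0) succ=(1,0) retry=(1,0)
step 4 (T1 LOAD): counter=3 r=(3,0) succ=(1,0) retry=(1,0)
step 5 (T1 CAS): counter=4 r=(3,0) succ=(2,0) retry=(1,0)
step 6 (T2 CAS): counter=4 r=(3,0) succ=(2,0) retry=(1,1)
step 7 (T2 LOAD): counter=4 r=(3,4) succ=(2,0) retry=(1,1)
step 8 (T2 CAS): counter=5 r=(3,4) succ=(2,1) retry=(1,1)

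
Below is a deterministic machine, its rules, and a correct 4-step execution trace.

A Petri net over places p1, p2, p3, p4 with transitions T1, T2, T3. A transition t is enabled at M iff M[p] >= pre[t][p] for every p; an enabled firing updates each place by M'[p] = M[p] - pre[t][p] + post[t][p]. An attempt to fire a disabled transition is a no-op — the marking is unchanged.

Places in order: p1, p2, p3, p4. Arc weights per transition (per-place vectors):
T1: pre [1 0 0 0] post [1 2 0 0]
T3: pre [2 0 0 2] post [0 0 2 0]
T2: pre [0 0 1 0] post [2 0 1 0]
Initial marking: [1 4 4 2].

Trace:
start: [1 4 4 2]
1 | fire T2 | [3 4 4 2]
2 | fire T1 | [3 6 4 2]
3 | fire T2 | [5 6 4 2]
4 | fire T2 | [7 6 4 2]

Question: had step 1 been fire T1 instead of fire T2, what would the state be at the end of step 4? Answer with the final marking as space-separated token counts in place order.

5 8 4 2

(re-executing from step 1 with the substitution; state before step 1: [1 4 4 2])
1 | fire T1 | [1 6 4 2]
2 | fire T1 | [1 8 4 2]
3 | fire T2 | [3 8 4 2]
4 | fire T2 | [5 8 4 2]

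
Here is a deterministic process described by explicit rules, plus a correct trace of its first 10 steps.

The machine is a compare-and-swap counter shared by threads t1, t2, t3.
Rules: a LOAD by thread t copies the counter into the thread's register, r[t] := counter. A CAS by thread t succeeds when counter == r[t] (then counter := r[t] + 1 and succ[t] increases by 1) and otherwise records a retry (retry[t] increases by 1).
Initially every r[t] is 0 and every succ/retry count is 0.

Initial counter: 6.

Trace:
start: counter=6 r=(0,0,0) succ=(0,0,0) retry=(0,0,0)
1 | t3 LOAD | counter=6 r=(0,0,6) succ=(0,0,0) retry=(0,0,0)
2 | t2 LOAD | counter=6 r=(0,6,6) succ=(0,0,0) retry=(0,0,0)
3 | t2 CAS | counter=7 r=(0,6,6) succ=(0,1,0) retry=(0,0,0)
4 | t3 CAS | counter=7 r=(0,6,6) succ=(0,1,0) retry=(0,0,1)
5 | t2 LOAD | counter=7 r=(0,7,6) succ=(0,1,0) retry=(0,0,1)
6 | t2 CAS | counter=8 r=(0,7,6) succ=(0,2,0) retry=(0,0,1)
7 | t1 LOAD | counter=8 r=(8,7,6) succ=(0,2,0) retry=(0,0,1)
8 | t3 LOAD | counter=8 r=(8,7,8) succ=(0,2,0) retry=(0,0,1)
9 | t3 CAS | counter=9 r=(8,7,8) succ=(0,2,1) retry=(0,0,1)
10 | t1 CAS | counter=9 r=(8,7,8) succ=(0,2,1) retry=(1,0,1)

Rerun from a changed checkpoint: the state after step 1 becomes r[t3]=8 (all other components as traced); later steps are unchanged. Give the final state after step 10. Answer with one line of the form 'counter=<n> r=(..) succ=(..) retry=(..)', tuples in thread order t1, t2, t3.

state after step 1 := counter=6 r=(0,0,8) succ=(0,0,0) retry=(0,0,0)
2 | t2 LOAD | counter=6 r=(0,6,8) succ=(0,0,0) retry=(0,0,0)
3 | t2 CAS | counter=7 r=(0,6,8) succ=(0,1,0) retry=(0,0,0)
4 | t3 CAS | counter=7 r=(0,6,8) succ=(0,1,0) retry=(0,0,1)
5 | t2 LOAD | counter=7 r=(0,7,8) succ=(0,1,0) retry=(0,0,1)
6 | t2 CAS | counter=8 r=(0,7,8) succ=(0,2,0) retry=(0,0,1)
7 | t1 LOAD | counter=8 r=(8,7,8) succ=(0,2,0) retry=(0,0,1)
8 | t3 LOAD | counter=8 r=(8,7,8) succ=(0,2,0) retry=(0,0,1)
9 | t3 CAS | counter=9 r=(8,7,8) succ=(0,2,1) retry=(0,0,1)
10 | t1 CAS | counter=9 r=(8,7,8) succ=(0,2,1) retry=(1,0,1)

counter=9 r=(8,7,8) succ=(0,2,1) retry=(1,0,1)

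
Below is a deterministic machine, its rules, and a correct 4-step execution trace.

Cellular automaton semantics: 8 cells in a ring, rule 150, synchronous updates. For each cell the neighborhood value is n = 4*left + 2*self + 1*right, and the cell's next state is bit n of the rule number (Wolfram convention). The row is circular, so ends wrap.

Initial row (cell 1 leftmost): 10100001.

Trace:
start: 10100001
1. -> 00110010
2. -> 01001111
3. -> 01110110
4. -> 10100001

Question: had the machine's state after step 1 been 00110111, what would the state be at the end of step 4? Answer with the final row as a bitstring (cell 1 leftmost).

01111001

state after step 1 := 00110111
2. -> 11000010
3. -> 00100110
4. -> 01111001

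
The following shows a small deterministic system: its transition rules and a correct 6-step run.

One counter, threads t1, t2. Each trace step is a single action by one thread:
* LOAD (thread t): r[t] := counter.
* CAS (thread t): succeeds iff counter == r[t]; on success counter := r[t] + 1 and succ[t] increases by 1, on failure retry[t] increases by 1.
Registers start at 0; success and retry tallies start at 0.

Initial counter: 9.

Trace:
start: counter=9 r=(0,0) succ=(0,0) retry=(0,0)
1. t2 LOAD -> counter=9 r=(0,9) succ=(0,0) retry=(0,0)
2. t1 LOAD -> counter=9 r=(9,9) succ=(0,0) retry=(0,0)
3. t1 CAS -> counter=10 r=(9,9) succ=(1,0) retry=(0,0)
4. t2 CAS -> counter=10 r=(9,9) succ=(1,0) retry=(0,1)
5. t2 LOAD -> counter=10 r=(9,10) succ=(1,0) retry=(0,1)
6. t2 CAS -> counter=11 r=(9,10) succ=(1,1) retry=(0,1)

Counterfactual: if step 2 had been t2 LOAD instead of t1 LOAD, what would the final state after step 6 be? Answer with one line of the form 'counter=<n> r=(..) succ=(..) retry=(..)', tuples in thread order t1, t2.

(re-executing from step 2 with the substitution; state before step 2: counter=9 r=(0,9) succ=(0,0) retry=(0,0))
2. t2 LOAD -> counter=9 r=(0,9) succ=(0,0) retry=(0,0)
3. t1 CAS -> counter=9 r=(0,9) succ=(0,0) retry=(1,0)
4. t2 CAS -> counter=10 r=(0,9) succ=(0,1) retry=(1,0)
5. t2 LOAD -> counter=10 r=(0,10) succ=(0,1) retry=(1,0)
6. t2 CAS -> counter=11 r=(0,10) succ=(0,2) retry=(1,0)

counter=11 r=(0,10) succ=(0,2) retry=(1,0)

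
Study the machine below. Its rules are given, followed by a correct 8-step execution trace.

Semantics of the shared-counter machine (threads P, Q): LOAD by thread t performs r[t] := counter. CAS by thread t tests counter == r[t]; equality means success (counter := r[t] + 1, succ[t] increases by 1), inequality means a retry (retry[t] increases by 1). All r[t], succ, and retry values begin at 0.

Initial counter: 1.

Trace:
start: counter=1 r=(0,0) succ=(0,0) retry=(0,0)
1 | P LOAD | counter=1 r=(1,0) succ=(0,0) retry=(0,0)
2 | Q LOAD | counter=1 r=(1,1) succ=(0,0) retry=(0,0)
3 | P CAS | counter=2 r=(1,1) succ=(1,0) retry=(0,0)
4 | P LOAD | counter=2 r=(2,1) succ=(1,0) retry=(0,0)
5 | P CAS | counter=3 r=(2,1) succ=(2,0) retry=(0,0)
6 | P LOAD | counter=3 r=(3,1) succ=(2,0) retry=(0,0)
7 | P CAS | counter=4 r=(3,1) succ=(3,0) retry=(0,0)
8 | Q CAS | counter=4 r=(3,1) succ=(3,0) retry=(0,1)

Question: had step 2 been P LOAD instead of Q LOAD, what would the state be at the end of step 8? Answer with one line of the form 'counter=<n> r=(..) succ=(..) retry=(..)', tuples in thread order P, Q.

counter=4 r=(3,0) succ=(3,0) retry=(0,1)

(re-executing from step 2 with the substitution; state before step 2: counter=1 r=(1,0) succ=(0,0) retry=(0,0))
2 | P LOAD | counter=1 r=(1,0) succ=(0,0) retry=(0,0)
3 | P CAS | counter=2 r=(1,0) succ=(1,0) retry=(0,0)
4 | P LOAD | counter=2 r=(2,0) succ=(1,0) retry=(0,0)
5 | P CAS | counter=3 r=(2,0) succ=(2,0) retry=(0,0)
6 | P LOAD | counter=3 r=(3,0) succ=(2,0) retry=(0,0)
7 | P CAS | counter=4 r=(3,0) succ=(3,0) retry=(0,0)
8 | Q CAS | counter=4 r=(3,0) succ=(3,0) retry=(0,1)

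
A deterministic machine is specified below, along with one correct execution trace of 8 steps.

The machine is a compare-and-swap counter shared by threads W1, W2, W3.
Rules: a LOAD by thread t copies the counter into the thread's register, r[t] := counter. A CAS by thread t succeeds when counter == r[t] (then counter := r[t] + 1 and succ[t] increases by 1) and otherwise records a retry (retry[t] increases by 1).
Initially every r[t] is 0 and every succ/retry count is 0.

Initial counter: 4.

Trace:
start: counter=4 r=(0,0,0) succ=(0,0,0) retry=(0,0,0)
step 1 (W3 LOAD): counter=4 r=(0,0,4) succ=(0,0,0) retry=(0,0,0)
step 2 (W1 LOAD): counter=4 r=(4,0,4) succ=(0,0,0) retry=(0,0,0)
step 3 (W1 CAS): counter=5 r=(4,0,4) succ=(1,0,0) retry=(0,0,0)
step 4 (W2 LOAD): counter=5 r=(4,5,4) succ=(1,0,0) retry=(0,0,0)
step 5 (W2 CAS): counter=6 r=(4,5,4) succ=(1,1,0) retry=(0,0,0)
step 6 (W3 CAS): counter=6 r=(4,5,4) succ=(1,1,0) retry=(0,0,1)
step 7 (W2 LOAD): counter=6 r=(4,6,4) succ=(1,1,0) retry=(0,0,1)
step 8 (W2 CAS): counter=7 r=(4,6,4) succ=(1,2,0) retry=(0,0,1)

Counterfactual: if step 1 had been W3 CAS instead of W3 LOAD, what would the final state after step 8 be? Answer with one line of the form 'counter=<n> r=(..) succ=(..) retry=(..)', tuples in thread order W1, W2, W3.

(re-executing from step 1 with the substitution; state before step 1: counter=4 r=(0,0,0) succ=(0,0,0) retry=(0,0,0))
step 1 (W3 CAS): counter=4 r=(0,0,0) succ=(0,0,0) retry=(0,0,1)
step 2 (W1 LOAD): counter=4 r=(4,0,0) succ=(0,0,0) retry=(0,0,1)
step 3 (W1 CAS): counter=5 r=(4,0,0) succ=(1,0,0) retry=(0,0,1)
step 4 (W2 LOAD): counter=5 r=(4,5,0) succ=(1,0,0) retry=(0,0,1)
step 5 (W2 CAS): counter=6 r=(4,5,0) succ=(1,1,0) retry=(0,0,1)
step 6 (W3 CAS): counter=6 r=(4,5,0) succ=(1,1,0) retry=(0,0,2)
step 7 (W2 LOAD): counter=6 r=(4,6,0) succ=(1,1,0) retry=(0,0,2)
step 8 (W2 CAS): counter=7 r=(4,6,0) succ=(1,2,0) retry=(0,0,2)

counter=7 r=(4,6,0) succ=(1,2,0) retry=(0,0,2)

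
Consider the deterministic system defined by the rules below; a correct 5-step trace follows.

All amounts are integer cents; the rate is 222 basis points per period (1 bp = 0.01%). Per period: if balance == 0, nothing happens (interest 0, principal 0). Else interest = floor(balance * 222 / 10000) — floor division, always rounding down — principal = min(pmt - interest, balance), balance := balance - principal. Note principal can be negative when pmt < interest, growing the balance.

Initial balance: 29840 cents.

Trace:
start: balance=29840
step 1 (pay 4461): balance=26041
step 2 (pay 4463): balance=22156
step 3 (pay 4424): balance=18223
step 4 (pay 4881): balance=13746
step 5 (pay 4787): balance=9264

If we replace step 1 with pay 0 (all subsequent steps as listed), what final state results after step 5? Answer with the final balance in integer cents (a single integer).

14135

(re-executing from step 1 with the substitution; state before step 1: balance=29840)
step 1 (pay 0): balance=30502
step 2 (pay 4463): balance=26716
step 3 (pay 4424): balance=22885
step 4 (pay 4881): balance=18512
step 5 (pay 4787): balance=14135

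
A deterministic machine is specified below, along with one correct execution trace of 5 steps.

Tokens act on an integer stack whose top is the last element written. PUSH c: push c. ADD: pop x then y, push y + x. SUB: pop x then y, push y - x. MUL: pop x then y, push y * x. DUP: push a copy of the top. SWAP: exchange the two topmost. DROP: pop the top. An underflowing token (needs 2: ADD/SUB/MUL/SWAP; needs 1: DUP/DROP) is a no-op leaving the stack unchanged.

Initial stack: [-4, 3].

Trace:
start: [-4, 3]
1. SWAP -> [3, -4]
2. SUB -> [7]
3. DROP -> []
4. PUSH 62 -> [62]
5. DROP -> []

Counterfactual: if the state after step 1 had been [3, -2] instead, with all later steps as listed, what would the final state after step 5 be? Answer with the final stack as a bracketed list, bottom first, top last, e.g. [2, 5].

state after step 1 := [3, -2]
2. SUB -> [5]
3. DROP -> []
4. PUSH 62 -> [62]
5. DROP -> []

[]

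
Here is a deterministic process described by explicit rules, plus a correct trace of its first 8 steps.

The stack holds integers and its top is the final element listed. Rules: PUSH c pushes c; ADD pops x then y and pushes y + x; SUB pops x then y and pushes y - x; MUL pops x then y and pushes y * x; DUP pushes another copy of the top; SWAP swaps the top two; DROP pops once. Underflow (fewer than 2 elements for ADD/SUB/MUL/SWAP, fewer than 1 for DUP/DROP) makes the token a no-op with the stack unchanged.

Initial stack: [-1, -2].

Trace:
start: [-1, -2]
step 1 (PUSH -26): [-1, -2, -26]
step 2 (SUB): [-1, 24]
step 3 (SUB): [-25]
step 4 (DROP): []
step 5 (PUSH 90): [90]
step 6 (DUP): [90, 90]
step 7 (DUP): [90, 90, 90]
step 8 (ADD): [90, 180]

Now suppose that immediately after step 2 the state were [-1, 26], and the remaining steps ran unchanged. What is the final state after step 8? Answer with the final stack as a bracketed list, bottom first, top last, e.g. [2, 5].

[90, 180]

state after step 2 := [-1, 26]
step 3 (SUB): [-27]
step 4 (DROP): []
step 5 (PUSH 90): [90]
step 6 (DUP): [90, 90]
step 7 (DUP): [90, 90, 90]
step 8 (ADD): [90, 180]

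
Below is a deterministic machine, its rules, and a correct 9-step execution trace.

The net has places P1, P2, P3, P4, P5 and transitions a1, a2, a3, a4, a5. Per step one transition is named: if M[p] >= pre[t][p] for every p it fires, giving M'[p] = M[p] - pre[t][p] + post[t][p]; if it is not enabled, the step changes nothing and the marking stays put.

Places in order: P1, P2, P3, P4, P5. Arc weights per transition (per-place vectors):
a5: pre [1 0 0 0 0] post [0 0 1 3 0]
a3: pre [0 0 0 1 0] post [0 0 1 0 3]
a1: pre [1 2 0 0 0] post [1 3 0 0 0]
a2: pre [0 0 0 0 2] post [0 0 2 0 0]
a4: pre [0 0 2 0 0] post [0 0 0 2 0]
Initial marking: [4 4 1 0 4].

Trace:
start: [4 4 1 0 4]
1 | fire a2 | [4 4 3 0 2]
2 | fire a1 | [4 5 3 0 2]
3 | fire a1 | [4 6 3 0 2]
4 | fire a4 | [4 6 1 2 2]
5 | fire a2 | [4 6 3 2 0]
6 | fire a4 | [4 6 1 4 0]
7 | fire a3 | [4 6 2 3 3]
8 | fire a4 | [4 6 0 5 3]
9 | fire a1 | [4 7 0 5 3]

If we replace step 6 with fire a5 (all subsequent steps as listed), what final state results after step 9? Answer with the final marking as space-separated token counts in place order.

(re-executing from step 6 with the substitution; state before step 6: [4 6 3 2 0])
6 | fire a5 | [3 6 4 5 0]
7 | fire a3 | [3 6 5 4 3]
8 | fire a4 | [3 6 3 6 3]
9 | fire a1 | [3 7 3 6 3]

3 7 3 6 3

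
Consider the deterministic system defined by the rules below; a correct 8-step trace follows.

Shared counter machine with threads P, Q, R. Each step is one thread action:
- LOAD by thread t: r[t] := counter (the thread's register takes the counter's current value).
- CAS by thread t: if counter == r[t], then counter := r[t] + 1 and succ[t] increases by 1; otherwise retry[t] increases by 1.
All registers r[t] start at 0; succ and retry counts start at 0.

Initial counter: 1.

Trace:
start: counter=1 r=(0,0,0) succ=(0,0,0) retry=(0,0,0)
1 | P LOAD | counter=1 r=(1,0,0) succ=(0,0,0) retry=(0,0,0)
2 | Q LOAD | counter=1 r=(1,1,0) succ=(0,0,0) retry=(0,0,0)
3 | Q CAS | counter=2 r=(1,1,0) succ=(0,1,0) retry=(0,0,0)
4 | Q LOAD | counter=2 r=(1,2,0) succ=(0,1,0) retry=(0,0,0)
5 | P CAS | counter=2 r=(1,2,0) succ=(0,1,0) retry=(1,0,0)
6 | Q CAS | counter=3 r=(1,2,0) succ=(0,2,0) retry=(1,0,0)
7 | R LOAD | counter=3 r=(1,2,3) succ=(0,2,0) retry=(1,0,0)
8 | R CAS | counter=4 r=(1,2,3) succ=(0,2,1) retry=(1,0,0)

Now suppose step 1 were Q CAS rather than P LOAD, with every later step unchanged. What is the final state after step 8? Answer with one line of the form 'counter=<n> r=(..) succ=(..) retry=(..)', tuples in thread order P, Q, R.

(re-executing from step 1 with the substitution; state before step 1: counter=1 r=(0,0,0) succ=(0,0,0) retry=(0,0,0))
1 | Q CAS | counter=1 r=(0,0,0) succ=(0,0,0) retry=(0,1,0)
2 | Q LOAD | counter=1 r=(0,1,0) succ=(0,0,0) retry=(0,1,0)
3 | Q CAS | counter=2 r=(0,1,0) succ=(0,1,0) retry=(0,1,0)
4 | Q LOAD | counter=2 r=(0,2,0) succ=(0,1,0) retry=(0,1,0)
5 | P CAS | counter=2 r=(0,2,0) succ=(0,1,0) retry=(1,1,0)
6 | Q CAS | counter=3 r=(0,2,0) succ=(0,2,0) retry=(1,1,0)
7 | R LOAD | counter=3 r=(0,2,3) succ=(0,2,0) retry=(1,1,0)
8 | R CAS | counter=4 r=(0,2,3) succ=(0,2,1) retry=(1,1,0)

counter=4 r=(0,2,3) succ=(0,2,1) retry=(1,1,0)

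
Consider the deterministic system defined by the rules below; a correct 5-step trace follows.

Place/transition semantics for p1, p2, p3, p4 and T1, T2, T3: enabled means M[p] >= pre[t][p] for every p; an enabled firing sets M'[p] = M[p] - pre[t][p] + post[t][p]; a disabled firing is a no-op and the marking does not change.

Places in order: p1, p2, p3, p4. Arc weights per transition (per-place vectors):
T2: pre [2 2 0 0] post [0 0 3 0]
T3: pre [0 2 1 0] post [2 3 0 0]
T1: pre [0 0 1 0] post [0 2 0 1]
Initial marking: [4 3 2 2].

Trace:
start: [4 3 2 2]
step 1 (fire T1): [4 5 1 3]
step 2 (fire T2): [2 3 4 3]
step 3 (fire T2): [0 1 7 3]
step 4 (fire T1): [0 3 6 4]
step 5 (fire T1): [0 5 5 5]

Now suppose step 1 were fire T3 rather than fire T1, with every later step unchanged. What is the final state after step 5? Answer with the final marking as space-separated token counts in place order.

(re-executing from step 1 with the substitution; state before step 1: [4 3 2 2])
step 1 (fire T3): [6 4 1 2]
step 2 (fire T2): [4 2 4 2]
step 3 (fire T2): [2 0 7 2]
step 4 (fire T1): [2 2 6 3]
step 5 (fire T1): [2 4 5 4]

2 4 5 4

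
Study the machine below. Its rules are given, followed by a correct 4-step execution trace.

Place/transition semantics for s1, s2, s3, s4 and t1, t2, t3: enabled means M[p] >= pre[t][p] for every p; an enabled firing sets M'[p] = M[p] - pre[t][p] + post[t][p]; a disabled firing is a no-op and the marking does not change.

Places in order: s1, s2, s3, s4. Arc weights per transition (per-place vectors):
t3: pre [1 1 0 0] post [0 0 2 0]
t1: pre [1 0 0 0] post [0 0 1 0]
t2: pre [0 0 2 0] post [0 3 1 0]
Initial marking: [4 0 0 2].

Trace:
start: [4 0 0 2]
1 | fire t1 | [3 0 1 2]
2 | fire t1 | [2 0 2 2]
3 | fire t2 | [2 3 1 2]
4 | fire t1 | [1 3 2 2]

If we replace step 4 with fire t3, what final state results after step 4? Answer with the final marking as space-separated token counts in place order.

1 2 3 2

(re-executing from step 4 with the substitution; state before step 4: [2 3 1 2])
4 | fire t3 | [1 2 3 2]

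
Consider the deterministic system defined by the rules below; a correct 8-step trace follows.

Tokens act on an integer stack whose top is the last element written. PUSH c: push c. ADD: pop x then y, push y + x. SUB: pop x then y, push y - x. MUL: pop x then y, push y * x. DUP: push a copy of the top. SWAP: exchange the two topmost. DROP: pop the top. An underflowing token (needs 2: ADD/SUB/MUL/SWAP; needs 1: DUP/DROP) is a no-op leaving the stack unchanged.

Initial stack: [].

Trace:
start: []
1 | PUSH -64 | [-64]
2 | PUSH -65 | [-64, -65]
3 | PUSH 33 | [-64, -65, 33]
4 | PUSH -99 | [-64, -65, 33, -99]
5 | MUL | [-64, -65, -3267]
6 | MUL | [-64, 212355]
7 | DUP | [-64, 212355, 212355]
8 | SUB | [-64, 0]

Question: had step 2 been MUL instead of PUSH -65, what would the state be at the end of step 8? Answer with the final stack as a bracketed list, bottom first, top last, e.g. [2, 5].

[0]

(re-executing from step 2 with the substitution; state before step 2: [-64])
2 | MUL | [-64]
3 | PUSH 33 | [-64, 33]
4 | PUSH -99 | [-64, 33, -99]
5 | MUL | [-64, -3267]
6 | MUL | [209088]
7 | DUP | [209088, 209088]
8 | SUB | [0]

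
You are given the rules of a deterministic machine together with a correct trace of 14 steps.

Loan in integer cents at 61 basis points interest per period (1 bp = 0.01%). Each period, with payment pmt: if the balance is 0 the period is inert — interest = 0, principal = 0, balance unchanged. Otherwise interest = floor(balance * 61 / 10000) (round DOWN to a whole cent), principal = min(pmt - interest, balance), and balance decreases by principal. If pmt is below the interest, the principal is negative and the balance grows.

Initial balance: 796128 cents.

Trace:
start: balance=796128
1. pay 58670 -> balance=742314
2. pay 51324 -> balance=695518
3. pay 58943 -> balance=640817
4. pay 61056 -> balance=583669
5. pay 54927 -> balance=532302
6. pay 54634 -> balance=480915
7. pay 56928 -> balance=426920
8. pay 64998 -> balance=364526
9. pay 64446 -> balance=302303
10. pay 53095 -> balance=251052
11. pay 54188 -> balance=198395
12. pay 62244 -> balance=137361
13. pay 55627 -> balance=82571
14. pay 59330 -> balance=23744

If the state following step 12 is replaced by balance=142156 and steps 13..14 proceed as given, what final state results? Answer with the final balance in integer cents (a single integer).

28599

state after step 12 := balance=142156
13. pay 55627 -> balance=87396
14. pay 59330 -> balance=28599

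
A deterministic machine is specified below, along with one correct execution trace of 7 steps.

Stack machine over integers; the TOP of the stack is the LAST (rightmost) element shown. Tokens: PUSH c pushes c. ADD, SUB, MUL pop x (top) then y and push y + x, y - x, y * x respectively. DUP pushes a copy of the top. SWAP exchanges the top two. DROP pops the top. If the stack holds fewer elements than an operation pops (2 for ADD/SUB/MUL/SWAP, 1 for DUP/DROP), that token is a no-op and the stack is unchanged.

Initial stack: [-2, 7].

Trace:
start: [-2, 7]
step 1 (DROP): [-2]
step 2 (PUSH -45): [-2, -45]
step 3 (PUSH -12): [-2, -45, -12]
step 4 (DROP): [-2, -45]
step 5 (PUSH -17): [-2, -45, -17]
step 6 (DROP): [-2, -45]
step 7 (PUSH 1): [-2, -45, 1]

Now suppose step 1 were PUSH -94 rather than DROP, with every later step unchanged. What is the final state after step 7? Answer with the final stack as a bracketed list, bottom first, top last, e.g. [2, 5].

[-2, 7, -94, -45, 1]

(re-executing from step 1 with the substitution; state before step 1: [-2, 7])
step 1 (PUSH -94): [-2, 7, -94]
step 2 (PUSH -45): [-2, 7, -94, -45]
step 3 (PUSH -12): [-2, 7, -94, -45, -12]
step 4 (DROP): [-2, 7, -94, -45]
step 5 (PUSH -17): [-2, 7, -94, -45, -17]
step 6 (DROP): [-2, 7, -94, -45]
step 7 (PUSH 1): [-2, 7, -94, -45, 1]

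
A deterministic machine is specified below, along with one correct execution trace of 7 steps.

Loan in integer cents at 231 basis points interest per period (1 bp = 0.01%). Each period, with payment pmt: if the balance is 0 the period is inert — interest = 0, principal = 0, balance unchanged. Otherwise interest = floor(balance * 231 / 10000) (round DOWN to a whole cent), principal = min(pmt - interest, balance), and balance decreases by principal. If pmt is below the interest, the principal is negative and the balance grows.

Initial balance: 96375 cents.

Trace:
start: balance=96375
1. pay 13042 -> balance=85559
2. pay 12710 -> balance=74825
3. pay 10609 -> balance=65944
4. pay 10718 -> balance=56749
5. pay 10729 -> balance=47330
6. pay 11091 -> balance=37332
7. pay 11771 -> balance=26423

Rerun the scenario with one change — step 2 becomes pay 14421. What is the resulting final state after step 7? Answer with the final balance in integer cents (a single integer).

24504

(re-executing from step 2 with the substitution; state before step 2: balance=85559)
2. pay 14421 -> balance=73114
3. pay 10609 -> balance=64193
4. pay 10718 -> balance=54957
5. pay 10729 -> balance=45497
6. pay 11091 -> balance=35456
7. pay 11771 -> balance=24504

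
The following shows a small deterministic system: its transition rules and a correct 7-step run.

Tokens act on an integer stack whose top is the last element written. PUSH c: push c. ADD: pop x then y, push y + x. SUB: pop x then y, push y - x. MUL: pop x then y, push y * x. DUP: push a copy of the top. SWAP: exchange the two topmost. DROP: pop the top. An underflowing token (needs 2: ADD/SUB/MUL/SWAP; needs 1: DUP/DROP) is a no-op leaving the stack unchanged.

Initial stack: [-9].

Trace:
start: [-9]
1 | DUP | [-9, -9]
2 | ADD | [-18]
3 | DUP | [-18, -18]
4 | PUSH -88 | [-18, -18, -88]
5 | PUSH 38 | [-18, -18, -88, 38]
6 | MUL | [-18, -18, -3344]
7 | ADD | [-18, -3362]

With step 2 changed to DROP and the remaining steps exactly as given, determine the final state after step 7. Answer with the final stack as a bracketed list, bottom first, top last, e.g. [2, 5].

(re-executing from step 2 with the substitution; state before step 2: [-9, -9])
2 | DROP | [-9]
3 | DUP | [-9, -9]
4 | PUSH -88 | [-9, -9, -88]
5 | PUSH 38 | [-9, -9, -88, 38]
6 | MUL | [-9, -9, -3344]
7 | ADD | [-9, -3353]

[-9, -3353]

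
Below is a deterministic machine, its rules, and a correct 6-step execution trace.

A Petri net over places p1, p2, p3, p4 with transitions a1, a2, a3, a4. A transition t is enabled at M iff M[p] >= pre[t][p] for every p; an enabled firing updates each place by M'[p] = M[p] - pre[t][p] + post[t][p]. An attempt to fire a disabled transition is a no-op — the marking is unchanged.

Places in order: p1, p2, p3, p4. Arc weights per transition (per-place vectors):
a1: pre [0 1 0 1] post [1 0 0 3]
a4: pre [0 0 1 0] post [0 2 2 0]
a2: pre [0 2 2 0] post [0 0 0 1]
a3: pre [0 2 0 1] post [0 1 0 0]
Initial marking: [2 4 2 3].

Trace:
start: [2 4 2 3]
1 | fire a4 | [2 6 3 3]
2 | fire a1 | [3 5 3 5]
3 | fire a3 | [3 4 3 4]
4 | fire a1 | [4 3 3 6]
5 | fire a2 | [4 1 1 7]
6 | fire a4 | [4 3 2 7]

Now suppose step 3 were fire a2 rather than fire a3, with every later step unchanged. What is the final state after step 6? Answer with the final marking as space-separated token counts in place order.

4 4 2 8

(re-executing from step 3 with the substitution; state before step 3: [3 5 3 5])
3 | fire a2 | [3 3 1 6]
4 | fire a1 | [4 2 1 8]
5 | fire a2 | [4 2 1 8]
6 | fire a4 | [4 4 2 8]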